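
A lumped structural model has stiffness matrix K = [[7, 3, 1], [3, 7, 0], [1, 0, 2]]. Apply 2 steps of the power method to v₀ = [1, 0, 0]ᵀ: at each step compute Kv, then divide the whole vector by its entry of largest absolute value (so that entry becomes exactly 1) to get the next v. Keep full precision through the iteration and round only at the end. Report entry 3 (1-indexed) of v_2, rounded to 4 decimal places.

0.1525

Kv0 = (7.00000, 3.00000, 1.00000); divide by 7.00000 → v1 = (1.00000, 0.42857, 0.14286)
Kv1 = (8.42857, 6.00000, 1.28571); divide by 8.42857 → v2 = (1.00000, 0.71186, 0.15254)
Requested entry of v2: 9/59 = 0.1525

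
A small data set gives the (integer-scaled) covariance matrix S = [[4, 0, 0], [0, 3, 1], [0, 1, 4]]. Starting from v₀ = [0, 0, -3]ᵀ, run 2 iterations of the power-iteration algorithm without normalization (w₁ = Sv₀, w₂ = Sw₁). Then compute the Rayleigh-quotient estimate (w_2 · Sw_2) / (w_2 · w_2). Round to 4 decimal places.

w1 = Sv₀ = (4·0 + 0·0 + 0·(-3); 0·0 + 3·0 + 1·(-3); 0·0 + 1·0 + 4·(-3)) = (0, -3, -12)
w2 = Sw1 = (4·0 + 0·(-3) + 0·(-12); 0·0 + 3·(-3) + 1·(-12); 0·0 + 1·(-3) + 4·(-12)) = (0, -21, -51)
Sw2 = (0, -114, -225)
w2·Sw2 = 0·0 + (-21)·(-114) + (-51)·(-225) = 13869; w2·w2 = 0·0 + (-21)·(-21) + (-51)·(-51) = 3042
λ ≈ 13869/3042 = 4.5592

λ ≈ 4.5592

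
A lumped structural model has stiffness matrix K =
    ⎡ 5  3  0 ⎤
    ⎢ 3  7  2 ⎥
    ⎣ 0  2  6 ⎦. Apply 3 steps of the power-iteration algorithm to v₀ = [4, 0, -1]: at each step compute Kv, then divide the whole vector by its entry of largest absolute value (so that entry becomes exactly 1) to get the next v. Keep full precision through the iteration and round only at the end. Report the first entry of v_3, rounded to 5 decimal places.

Kv0 = (20.000000, 10.000000, -6.000000); divide by 20.000000 → v1 = (1.000000, 0.500000, -0.300000)
Kv1 = (6.500000, 5.900000, -0.800000); divide by 6.500000 → v2 = (1.000000, 0.907692, -0.123077)
Kv2 = (7.723077, 9.107692, 1.076923); divide by 9.107692 → v3 = (0.847973, 1.000000, 0.118243)
Requested entry of v3: 1004/1184 = 0.84797

0.84797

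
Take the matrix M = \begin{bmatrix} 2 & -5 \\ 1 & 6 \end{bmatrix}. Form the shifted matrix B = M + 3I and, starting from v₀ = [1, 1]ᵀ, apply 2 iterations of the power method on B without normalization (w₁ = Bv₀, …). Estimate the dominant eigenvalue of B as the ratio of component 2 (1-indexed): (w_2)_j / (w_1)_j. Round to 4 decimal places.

B = M + 3I has rows (5, -5); (1, 9)
w1 = Bv₀ = (5·1 + (-5)·1; 1·1 + 9·1) = (0, 10)
w2 = Bw1 = (5·0 + (-5)·10; 1·0 + 9·10) = (-50, 90)
Ratio: 90/10 = 9.0000

μ ≈ 9.0000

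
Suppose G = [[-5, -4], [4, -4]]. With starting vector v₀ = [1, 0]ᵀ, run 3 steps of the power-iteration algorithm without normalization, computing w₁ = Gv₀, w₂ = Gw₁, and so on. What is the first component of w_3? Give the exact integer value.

99

w1 = Gv₀ = ((-5)·1 + (-4)·0; 4·1 + (-4)·0) = (-5, 4)
w2 = Gw1 = ((-5)·(-5) + (-4)·4; 4·(-5) + (-4)·4) = (9, -36)
w3 = Gw2 = (99, 180)
The requested component of w3 is 99.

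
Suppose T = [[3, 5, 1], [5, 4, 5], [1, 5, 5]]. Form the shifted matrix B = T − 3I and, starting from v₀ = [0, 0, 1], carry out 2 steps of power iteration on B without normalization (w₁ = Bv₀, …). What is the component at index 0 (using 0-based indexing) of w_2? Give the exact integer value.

B = T − 3I has rows (0, 5, 1); (5, 1, 5); (1, 5, 2)
w1 = Bv₀ = (0·0 + 5·0 + 1·1; 5·0 + 1·0 + 5·1; 1·0 + 5·0 + 2·1) = (1, 5, 2)
w2 = Bw1 = (0·1 + 5·5 + 1·2; 5·1 + 1·5 + 5·2; 1·1 + 5·5 + 2·2) = (27, 20, 30)
Requested component of w2: 27

27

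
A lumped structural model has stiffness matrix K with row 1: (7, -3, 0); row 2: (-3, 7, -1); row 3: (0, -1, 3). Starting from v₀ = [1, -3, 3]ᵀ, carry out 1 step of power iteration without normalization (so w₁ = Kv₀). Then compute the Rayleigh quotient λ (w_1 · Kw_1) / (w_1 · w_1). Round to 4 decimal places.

w1 = Kv₀ = (16, -27, 12)
Kw1 = (193, -249, 63)
w1·Kw1 = 16·193 + (-27)·(-249) + 12·63 = 10567; w1·w1 = 16·16 + (-27)·(-27) + 12·12 = 1129
λ ≈ 10567/1129 = 9.3596

λ ≈ 9.3596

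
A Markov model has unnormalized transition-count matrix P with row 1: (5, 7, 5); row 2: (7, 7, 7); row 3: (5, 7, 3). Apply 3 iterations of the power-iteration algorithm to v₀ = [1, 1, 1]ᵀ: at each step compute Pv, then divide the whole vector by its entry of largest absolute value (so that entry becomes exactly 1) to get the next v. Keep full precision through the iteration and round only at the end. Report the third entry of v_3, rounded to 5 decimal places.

Pv0 = (17.000000, 21.000000, 15.000000); divide by 21.000000 → v1 = (0.809524, 1.000000, 0.714286)
Pv1 = (14.619048, 17.666667, 13.190476); divide by 17.666667 → v2 = (0.827493, 1.000000, 0.746631)
Pv2 = (14.870620, 18.018868, 13.377358); divide by 18.018868 → v3 = (0.825280, 1.000000, 0.742408)
Requested entry of v3: 4963/6685 = 0.74241

0.74241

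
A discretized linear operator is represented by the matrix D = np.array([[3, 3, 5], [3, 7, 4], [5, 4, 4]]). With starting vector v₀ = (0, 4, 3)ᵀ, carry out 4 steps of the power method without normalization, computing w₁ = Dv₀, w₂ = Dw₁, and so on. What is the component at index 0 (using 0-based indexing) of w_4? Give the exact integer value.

w1 = Dv₀ = (27, 40, 28)
w2 = Dw1 = (341, 473, 407)
w3 = Dw2 = (4477, 5962, 5225)
w4 = Dw3 = (57442, 76065, 67133)
The requested component of w4 is 57442.

57442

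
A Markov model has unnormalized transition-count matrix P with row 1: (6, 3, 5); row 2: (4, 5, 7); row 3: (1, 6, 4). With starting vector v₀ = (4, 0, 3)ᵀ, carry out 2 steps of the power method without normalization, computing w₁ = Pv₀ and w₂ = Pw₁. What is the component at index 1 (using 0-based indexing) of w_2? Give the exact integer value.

w1 = Pv₀ = (39, 37, 16)
w2 = Pw1 = (425, 453, 325)
The requested component of w2 is 453.

453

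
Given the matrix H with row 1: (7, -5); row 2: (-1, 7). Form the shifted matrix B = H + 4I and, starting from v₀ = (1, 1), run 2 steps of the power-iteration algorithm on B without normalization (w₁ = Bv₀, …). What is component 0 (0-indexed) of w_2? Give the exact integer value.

16

B = H + 4I has rows (11, -5); (-1, 11)
w1 = Bv₀ = (6, 10)
w2 = Bw1 = (16, 104)
Requested component of w2: 16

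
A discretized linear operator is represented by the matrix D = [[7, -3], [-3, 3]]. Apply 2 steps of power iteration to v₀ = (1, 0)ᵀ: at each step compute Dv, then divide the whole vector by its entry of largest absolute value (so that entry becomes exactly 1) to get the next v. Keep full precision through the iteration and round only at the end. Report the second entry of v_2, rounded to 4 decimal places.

-0.5172

Dv0 = (7.00000, -3.00000); divide by 7.00000 → v1 = (1.00000, -0.42857)
Dv1 = (8.28571, -4.28571); divide by 8.28571 → v2 = (1.00000, -0.51724)
Requested entry of v2: -30/58 = -0.5172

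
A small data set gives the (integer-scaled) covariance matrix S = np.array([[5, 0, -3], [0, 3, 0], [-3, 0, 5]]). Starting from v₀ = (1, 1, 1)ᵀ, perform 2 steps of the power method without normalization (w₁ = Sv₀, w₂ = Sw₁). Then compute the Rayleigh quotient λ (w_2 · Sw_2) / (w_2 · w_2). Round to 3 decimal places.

w1 = Sv₀ = (5·1 + 0·1 + (-3)·1; 0·1 + 3·1 + 0·1; (-3)·1 + 0·1 + 5·1) = (2, 3, 2)
w2 = Sw1 = (5·2 + 0·3 + (-3)·2; 0·2 + 3·3 + 0·2; (-3)·2 + 0·3 + 5·2) = (4, 9, 4)
Sw2 = (8, 27, 8)
w2·Sw2 = 4·8 + 9·27 + 4·8 = 307; w2·w2 = 4·4 + 9·9 + 4·4 = 113
λ ≈ 307/113 = 2.717

λ ≈ 2.717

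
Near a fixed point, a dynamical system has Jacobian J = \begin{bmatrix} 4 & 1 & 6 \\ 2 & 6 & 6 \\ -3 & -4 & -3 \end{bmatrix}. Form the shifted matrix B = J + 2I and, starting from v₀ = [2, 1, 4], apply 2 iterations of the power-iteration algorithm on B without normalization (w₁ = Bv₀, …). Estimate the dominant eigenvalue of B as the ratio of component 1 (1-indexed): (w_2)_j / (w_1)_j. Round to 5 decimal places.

μ ≈ 4.70270

B = J + 2I has rows (6, 1, 6); (2, 8, 6); (-3, -4, -1)
w1 = Bv₀ = (37, 36, -14)
w2 = Bw1 = (174, 278, -241)
Ratio: 174/37 = 4.70270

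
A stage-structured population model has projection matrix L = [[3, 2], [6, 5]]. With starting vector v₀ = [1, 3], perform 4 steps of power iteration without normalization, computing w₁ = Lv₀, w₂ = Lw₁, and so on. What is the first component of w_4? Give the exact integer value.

3993

w1 = Lv₀ = (9, 21)
w2 = Lw1 = (69, 159)
w3 = Lw2 = (525, 1209)
w4 = Lw3 = (3993, 9195)
The requested component of w4 is 3993.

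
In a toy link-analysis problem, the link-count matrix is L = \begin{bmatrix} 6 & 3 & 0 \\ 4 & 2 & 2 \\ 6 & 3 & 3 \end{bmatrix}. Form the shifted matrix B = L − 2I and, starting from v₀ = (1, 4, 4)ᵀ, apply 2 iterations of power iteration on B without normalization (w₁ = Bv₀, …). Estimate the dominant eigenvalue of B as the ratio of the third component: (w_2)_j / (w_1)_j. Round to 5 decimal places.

7.00000

B = L − 2I has rows (4, 3, 0); (4, 0, 2); (6, 3, 1)
w1 = Bv₀ = (16, 12, 22)
w2 = Bw1 = (100, 108, 154)
Ratio: 154/22 = 7.00000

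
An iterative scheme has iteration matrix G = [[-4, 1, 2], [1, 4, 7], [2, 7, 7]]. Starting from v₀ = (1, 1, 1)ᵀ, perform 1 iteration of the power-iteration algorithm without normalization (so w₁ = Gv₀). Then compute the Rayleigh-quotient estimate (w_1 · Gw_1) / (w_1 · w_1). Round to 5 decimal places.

w1 = Gv₀ = ((-4)·1 + 1·1 + 2·1; 1·1 + 4·1 + 7·1; 2·1 + 7·1 + 7·1) = (-1, 12, 16)
Gw1 = (48, 159, 194)
w1·Gw1 = (-1)·48 + 12·159 + 16·194 = 4964; w1·w1 = (-1)·(-1) + 12·12 + 16·16 = 401
λ ≈ 4964/401 = 12.37905

λ ≈ 12.37905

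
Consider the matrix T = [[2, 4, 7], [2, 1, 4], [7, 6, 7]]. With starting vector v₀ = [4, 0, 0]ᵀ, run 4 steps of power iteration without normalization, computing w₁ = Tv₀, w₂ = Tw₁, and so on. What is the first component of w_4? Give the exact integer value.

w1 = Tv₀ = (8, 8, 28)
w2 = Tw1 = (244, 136, 300)
w3 = Tw2 = (3132, 1824, 4624)
w4 = Tw3 = (45928, 26584, 65236)
The requested component of w4 is 45928.

45928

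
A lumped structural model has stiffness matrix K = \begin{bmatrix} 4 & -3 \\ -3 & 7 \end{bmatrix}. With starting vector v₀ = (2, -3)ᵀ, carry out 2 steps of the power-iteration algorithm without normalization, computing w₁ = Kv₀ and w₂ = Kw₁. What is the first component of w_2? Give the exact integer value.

149

w1 = Kv₀ = (17, -27)
w2 = Kw1 = (149, -240)
The requested component of w2 is 149.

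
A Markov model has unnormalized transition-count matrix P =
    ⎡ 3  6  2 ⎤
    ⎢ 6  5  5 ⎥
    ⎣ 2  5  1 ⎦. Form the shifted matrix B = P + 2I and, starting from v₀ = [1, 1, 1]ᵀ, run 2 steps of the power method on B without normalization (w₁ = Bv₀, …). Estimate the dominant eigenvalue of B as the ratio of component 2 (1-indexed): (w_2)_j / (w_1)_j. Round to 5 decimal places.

μ ≈ 14.11111

B = P + 2I has rows (5, 6, 2); (6, 7, 5); (2, 5, 3)
w1 = Bv₀ = (5·1 + 6·1 + 2·1; 6·1 + 7·1 + 5·1; 2·1 + 5·1 + 3·1) = (13, 18, 10)
w2 = Bw1 = (5·13 + 6·18 + 2·10; 6·13 + 7·18 + 5·10; 2·13 + 5·18 + 3·10) = (193, 254, 146)
Ratio: 254/18 = 14.11111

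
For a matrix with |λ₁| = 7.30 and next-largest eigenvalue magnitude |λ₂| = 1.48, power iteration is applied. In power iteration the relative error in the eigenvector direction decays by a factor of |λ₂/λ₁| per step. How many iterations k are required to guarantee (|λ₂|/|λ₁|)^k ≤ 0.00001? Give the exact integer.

8

|λ₂/λ₁| = 1.48/7.30 = 0.20274
Need k ≥ ln(0.00001) / ln(0.20274) = -11.5129 / -1.5958 ≈ 7.214
Smallest integer k satisfying the bound: 8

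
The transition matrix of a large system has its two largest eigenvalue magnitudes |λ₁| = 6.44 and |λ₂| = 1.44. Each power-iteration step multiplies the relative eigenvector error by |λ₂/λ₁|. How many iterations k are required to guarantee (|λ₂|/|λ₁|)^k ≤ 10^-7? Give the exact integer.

11

|λ₂/λ₁| = 1.44/6.44 = 0.22360
Need k ≥ ln(10^-7) / ln(0.22360) = -16.1181 / -1.4979 ≈ 10.761
Smallest integer k satisfying the bound: 11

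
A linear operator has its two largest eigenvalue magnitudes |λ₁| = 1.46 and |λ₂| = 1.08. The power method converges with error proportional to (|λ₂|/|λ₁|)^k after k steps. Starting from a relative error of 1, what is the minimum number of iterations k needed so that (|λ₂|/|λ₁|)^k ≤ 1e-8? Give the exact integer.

62

|λ₂/λ₁| = 1.08/1.46 = 0.73973
Need k ≥ ln(1e-8) / ln(0.73973) = -18.4207 / -0.3015 ≈ 61.102
Smallest integer k satisfying the bound: 62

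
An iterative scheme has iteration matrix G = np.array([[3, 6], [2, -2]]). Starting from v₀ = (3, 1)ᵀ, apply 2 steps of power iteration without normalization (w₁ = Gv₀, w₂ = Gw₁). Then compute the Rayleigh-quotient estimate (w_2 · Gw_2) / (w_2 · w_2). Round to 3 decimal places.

λ ≈ 4.854

w1 = Gv₀ = (15, 4)
w2 = Gw1 = (69, 22)
Gw2 = (339, 94)
w2·Gw2 = 69·339 + 22·94 = 25459; w2·w2 = 69·69 + 22·22 = 5245
λ ≈ 25459/5245 = 4.854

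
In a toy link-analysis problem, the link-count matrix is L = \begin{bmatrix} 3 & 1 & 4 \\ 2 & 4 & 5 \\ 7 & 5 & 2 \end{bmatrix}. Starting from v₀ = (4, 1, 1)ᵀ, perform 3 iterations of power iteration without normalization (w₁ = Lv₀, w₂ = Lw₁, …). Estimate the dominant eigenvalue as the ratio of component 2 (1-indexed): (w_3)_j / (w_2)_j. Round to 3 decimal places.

10.448

w1 = Lv₀ = (3·4 + 1·1 + 4·1; 2·4 + 4·1 + 5·1; 7·4 + 5·1 + 2·1) = (17, 17, 35)
w2 = Lw1 = (3·17 + 1·17 + 4·35; 2·17 + 4·17 + 5·35; 7·17 + 5·17 + 2·35) = (208, 277, 274)
w3 = Lw2 = (1997, 2894, 3389)
Ratio at component: 2894 / 277 = 10.448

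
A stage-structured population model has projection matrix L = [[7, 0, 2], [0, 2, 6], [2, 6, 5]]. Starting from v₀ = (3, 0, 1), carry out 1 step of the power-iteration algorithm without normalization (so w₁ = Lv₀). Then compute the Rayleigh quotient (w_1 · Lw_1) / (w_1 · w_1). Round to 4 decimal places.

9.0146

w1 = Lv₀ = (7·3 + 0·0 + 2·1; 0·3 + 2·0 + 6·1; 2·3 + 6·0 + 5·1) = (23, 6, 11)
Lw1 = (183, 78, 137)
w1·Lw1 = 23·183 + 6·78 + 11·137 = 6184; w1·w1 = 23·23 + 6·6 + 11·11 = 686
λ ≈ 6184/686 = 9.0146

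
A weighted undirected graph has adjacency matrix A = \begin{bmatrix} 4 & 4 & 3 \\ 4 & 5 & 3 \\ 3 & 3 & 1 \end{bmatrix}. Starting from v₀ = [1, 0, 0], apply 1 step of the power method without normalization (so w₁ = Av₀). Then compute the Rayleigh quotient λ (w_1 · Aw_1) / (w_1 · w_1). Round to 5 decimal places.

10.36585

w1 = Av₀ = (4·1 + 4·0 + 3·0; 4·1 + 5·0 + 3·0; 3·1 + 3·0 + 1·0) = (4, 4, 3)
Aw1 = (41, 45, 27)
w1·Aw1 = 4·41 + 4·45 + 3·27 = 425; w1·w1 = 4·4 + 4·4 + 3·3 = 41
λ ≈ 425/41 = 10.36585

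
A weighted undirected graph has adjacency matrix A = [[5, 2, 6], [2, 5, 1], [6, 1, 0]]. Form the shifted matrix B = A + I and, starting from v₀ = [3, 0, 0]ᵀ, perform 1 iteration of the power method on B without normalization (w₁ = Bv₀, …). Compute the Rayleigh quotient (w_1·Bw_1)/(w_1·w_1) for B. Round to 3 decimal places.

10.263

B = A + I has rows (6, 2, 6); (2, 6, 1); (6, 1, 1)
w1 = Bv₀ = (6·3 + 2·0 + 6·0; 2·3 + 6·0 + 1·0; 6·3 + 1·0 + 1·0) = (18, 6, 18)
Bw1 = (228, 90, 132)
w1·Bw1 = 7020; w1·w1 = 684; μ ≈ 7020/684 = 10.263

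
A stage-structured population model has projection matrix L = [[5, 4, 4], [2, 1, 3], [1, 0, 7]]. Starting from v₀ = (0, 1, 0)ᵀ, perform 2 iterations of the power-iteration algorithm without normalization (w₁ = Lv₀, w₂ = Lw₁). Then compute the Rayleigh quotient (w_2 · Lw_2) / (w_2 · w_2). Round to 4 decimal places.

w1 = Lv₀ = (5·0 + 4·1 + 4·0; 2·0 + 1·1 + 3·0; 1·0 + 0·1 + 7·0) = (4, 1, 0)
w2 = Lw1 = (5·4 + 4·1 + 4·0; 2·4 + 1·1 + 3·0; 1·4 + 0·1 + 7·0) = (24, 9, 4)
Lw2 = (172, 69, 52)
w2·Lw2 = 24·172 + 9·69 + 4·52 = 4957; w2·w2 = 24·24 + 9·9 + 4·4 = 673
λ ≈ 4957/673 = 7.3655

λ ≈ 7.3655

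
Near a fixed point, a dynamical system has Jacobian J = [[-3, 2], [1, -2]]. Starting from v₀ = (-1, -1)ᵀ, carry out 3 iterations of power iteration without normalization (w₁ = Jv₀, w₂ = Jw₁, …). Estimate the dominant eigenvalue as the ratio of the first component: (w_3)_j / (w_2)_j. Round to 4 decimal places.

w1 = Jv₀ = ((-3)·(-1) + 2·(-1); 1·(-1) + (-2)·(-1)) = (1, 1)
w2 = Jw1 = ((-3)·1 + 2·1; 1·1 + (-2)·1) = (-1, -1)
w3 = Jw2 = (1, 1)
Ratio at component: 1 / -1 = -1.0000

λ ≈ -1.0000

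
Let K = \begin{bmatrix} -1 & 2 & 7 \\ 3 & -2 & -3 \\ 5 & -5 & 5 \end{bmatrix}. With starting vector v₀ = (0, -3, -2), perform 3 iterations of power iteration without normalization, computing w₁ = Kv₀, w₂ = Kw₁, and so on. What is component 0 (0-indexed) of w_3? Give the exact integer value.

-1222

w1 = Kv₀ = (-20, 12, 5)
w2 = Kw1 = (79, -99, -135)
w3 = Kw2 = (-1222, 840, 215)
The requested component of w3 is -1222.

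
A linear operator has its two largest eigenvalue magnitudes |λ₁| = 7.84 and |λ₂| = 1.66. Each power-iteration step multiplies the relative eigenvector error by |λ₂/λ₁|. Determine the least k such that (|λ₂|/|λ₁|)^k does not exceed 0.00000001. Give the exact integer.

|λ₂/λ₁| = 1.66/7.84 = 0.21173
Need k ≥ ln(0.00000001) / ln(0.21173) = -18.4207 / -1.5524 ≈ 11.866
Smallest integer k satisfying the bound: 12

12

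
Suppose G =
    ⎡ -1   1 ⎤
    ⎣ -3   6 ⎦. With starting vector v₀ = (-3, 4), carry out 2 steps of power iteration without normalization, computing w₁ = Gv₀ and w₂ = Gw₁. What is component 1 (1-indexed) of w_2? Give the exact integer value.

26

w1 = Gv₀ = ((-1)·(-3) + 1·4; (-3)·(-3) + 6·4) = (7, 33)
w2 = Gw1 = ((-1)·7 + 1·33; (-3)·7 + 6·33) = (26, 177)
The requested component of w2 is 26.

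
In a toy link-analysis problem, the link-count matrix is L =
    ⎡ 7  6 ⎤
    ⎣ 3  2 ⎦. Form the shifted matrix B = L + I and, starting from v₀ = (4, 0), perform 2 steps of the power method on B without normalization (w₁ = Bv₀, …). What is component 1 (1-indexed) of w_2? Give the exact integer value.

328

B = L + I has rows (8, 6); (3, 3)
w1 = Bv₀ = (8·4 + 6·0; 3·4 + 3·0) = (32, 12)
w2 = Bw1 = (8·32 + 6·12; 3·32 + 3·12) = (328, 132)
Requested component of w2: 328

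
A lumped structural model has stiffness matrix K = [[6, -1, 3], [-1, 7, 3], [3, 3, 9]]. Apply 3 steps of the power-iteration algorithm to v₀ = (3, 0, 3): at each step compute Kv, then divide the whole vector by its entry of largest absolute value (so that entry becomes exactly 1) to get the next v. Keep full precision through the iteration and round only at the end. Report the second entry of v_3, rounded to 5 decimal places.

Kv0 = (27.000000, 6.000000, 36.000000); divide by 36.000000 → v1 = (0.750000, 0.166667, 1.000000)
Kv1 = (7.333333, 3.416667, 11.750000); divide by 11.750000 → v2 = (0.624113, 0.290780, 1.000000)
Kv2 = (6.453901, 4.411348, 11.744681); divide by 11.744681 → v3 = (0.549517, 0.375604, 1.000000)
Requested entry of v3: 1866/4968 = 0.37560

0.37560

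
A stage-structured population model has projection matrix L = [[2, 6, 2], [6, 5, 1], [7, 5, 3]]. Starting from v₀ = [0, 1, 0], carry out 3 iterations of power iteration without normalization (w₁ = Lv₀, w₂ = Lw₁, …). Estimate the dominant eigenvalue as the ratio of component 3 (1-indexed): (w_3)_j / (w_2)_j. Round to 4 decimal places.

w1 = Lv₀ = (2·0 + 6·1 + 2·0; 6·0 + 5·1 + 1·0; 7·0 + 5·1 + 3·0) = (6, 5, 5)
w2 = Lw1 = (2·6 + 6·5 + 2·5; 6·6 + 5·5 + 1·5; 7·6 + 5·5 + 3·5) = (52, 66, 82)
w3 = Lw2 = (664, 724, 940)
Ratio at component: 940 / 82 = 11.4634

11.4634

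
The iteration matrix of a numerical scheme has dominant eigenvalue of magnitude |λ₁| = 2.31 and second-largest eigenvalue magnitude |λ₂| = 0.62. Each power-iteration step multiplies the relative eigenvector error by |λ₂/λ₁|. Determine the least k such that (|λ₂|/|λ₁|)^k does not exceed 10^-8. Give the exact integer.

|λ₂/λ₁| = 0.62/2.31 = 0.26840
Need k ≥ ln(10^-8) / ln(0.26840) = -18.4207 / -1.3153 ≈ 14.005
Smallest integer k satisfying the bound: 15

15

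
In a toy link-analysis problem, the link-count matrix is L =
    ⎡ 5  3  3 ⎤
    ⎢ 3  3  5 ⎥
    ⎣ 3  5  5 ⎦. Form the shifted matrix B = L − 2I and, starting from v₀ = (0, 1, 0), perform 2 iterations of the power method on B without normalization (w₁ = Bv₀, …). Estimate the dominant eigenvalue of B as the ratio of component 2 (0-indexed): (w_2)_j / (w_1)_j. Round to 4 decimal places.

B = L − 2I has rows (3, 3, 3); (3, 1, 5); (3, 5, 3)
w1 = Bv₀ = (3, 1, 5)
w2 = Bw1 = (27, 35, 29)
Ratio: 29/5 = 5.8000

μ ≈ 5.8000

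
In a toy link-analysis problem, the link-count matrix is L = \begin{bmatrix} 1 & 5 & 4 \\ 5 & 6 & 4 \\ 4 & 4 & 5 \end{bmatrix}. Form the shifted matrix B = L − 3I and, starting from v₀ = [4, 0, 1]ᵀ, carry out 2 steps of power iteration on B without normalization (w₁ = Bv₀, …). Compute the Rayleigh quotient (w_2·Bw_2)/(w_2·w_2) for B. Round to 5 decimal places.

B = L − 3I has rows (-2, 5, 4); (5, 3, 4); (4, 4, 2)
w1 = Bv₀ = (-4, 24, 18)
w2 = Bw1 = (200, 124, 116)
Bw2 = (684, 1836, 1528)
w2·Bw2 = 541712; w2·w2 = 68832; μ ≈ 541712/68832 = 7.87006

μ ≈ 7.87006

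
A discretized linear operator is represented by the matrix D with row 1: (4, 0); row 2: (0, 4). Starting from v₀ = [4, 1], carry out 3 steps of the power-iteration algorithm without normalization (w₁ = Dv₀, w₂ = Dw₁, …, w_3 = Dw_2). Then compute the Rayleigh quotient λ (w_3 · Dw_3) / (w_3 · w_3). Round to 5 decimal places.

w1 = Dv₀ = (4·4 + 0·1; 0·4 + 4·1) = (16, 4)
w2 = Dw1 = (4·16 + 0·4; 0·16 + 4·4) = (64, 16)
w3 = Dw2 = (256, 64)
Dw3 = (1024, 256)
w3·Dw3 = 256·1024 + 64·256 = 278528; w3·w3 = 256·256 + 64·64 = 69632
λ ≈ 278528/69632 = 4.00000

λ ≈ 4.00000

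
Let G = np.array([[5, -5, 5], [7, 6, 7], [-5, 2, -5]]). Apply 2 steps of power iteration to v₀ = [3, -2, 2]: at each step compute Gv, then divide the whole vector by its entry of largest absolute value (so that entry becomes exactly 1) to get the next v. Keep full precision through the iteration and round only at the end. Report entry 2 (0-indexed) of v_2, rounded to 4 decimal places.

0.0889

Gv0 = (35.00000, 23.00000, -29.00000); divide by 35.00000 → v1 = (1.00000, 0.65714, -0.82857)
Gv1 = (-2.42857, 5.14286, 0.45714); divide by 5.14286 → v2 = (-0.47222, 1.00000, 0.08889)
Requested entry of v2: 16/180 = 0.0889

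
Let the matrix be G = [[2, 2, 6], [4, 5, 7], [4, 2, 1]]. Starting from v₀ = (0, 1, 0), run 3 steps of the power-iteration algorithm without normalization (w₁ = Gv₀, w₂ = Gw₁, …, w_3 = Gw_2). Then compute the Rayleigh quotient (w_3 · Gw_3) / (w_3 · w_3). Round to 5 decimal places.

λ ≈ 10.41180

w1 = Gv₀ = (2·0 + 2·1 + 6·0; 4·0 + 5·1 + 7·0; 4·0 + 2·1 + 1·0) = (2, 5, 2)
w2 = Gw1 = (2·2 + 2·5 + 6·2; 4·2 + 5·5 + 7·2; 4·2 + 2·5 + 1·2) = (26, 47, 20)
w3 = Gw2 = (266, 479, 218)
Gw3 = (2798, 4985, 2240)
w3·Gw3 = 266·2798 + 479·4985 + 218·2240 = 3620403; w3·w3 = 266·266 + 479·479 + 218·218 = 347721
λ ≈ 3620403/347721 = 10.41180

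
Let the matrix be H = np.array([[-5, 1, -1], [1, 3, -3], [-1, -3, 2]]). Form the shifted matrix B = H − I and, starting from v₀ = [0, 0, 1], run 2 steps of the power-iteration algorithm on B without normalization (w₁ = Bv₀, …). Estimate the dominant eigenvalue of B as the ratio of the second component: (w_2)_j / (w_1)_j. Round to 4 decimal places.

3.3333

B = H − I has rows (-6, 1, -1); (1, 2, -3); (-1, -3, 1)
w1 = Bv₀ = ((-6)·0 + 1·0 + (-1)·1; 1·0 + 2·0 + (-3)·1; (-1)·0 + (-3)·0 + 1·1) = (-1, -3, 1)
w2 = Bw1 = ((-6)·(-1) + 1·(-3) + (-1)·1; 1·(-1) + 2·(-3) + (-3)·1; (-1)·(-1) + (-3)·(-3) + 1·1) = (2, -10, 11)
Ratio: -10/-3 = 3.3333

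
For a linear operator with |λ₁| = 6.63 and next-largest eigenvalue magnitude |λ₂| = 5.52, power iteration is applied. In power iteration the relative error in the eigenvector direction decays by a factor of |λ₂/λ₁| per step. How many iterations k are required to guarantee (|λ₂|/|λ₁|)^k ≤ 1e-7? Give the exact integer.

|λ₂/λ₁| = 5.52/6.63 = 0.83258
Need k ≥ ln(1e-7) / ln(0.83258) = -16.1181 / -0.1832 ≈ 87.968
Smallest integer k satisfying the bound: 88

88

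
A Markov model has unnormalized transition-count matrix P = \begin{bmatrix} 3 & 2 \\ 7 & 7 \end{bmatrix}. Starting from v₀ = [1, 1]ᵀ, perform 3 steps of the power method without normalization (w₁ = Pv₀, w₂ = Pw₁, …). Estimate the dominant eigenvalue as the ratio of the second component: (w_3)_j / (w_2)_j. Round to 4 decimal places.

w1 = Pv₀ = (3·1 + 2·1; 7·1 + 7·1) = (5, 14)
w2 = Pw1 = (3·5 + 2·14; 7·5 + 7·14) = (43, 133)
w3 = Pw2 = (395, 1232)
Ratio at component: 1232 / 133 = 9.2632

9.2632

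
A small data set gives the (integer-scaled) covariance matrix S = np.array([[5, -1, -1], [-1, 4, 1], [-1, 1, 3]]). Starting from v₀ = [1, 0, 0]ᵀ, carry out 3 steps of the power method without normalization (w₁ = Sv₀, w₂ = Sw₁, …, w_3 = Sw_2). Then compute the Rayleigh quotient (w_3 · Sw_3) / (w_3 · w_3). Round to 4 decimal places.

6.1576

w1 = Sv₀ = (5, -1, -1)
w2 = Sw1 = (27, -10, -9)
w3 = Sw2 = (154, -76, -64)
Sw3 = (910, -522, -422)
w3·Sw3 = 154·910 + (-76)·(-522) + (-64)·(-422) = 206820; w3·w3 = 154·154 + (-76)·(-76) + (-64)·(-64) = 33588
λ ≈ 206820/33588 = 6.1576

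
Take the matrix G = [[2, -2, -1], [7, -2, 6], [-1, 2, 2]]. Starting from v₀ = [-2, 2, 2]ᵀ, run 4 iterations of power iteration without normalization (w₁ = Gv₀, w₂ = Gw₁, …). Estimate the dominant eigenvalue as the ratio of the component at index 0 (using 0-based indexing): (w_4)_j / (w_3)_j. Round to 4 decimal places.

λ ≈ 2.2414

w1 = Gv₀ = (2·(-2) + (-2)·2 + (-1)·2; 7·(-2) + (-2)·2 + 6·2; (-1)·(-2) + 2·2 + 2·2) = (-10, -6, 10)
w2 = Gw1 = (2·(-10) + (-2)·(-6) + (-1)·10; 7·(-10) + (-2)·(-6) + 6·10; (-1)·(-10) + 2·(-6) + 2·10) = (-18, 2, 18)
w3 = Gw2 = (-58, -22, 58)
w4 = Gw3 = (-130, -14, 130)
Ratio at component: -130 / -58 = 2.2414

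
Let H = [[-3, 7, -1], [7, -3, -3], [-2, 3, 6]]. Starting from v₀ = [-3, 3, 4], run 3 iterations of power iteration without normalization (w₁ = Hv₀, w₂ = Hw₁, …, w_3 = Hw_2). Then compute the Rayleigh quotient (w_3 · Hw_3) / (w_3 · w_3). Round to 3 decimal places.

w1 = Hv₀ = (26, -42, 39)
w2 = Hw1 = (-411, 191, 56)
w3 = Hw2 = (2514, -3618, 1731)
Hw3 = (-34599, 23259, -5496)
w3·Hw3 = 2514·(-34599) + (-3618)·23259 + 1731·(-5496) = -180646524; w3·w3 = 2514·2514 + (-3618)·(-3618) + 1731·1731 = 22406481
λ ≈ -180646524/22406481 = -8.062

λ ≈ -8.062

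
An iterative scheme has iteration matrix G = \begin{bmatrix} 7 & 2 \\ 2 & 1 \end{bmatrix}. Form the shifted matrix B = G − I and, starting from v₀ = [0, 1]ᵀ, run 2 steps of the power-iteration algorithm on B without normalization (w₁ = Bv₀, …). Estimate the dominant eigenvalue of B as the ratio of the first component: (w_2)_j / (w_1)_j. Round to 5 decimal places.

B = G − I has rows (6, 2); (2, 0)
w1 = Bv₀ = (2, 0)
w2 = Bw1 = (12, 4)
Ratio: 12/2 = 6.00000

μ ≈ 6.00000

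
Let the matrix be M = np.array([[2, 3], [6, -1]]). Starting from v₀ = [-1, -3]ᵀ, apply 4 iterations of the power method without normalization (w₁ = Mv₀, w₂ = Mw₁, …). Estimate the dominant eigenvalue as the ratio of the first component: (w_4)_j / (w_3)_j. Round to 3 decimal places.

w1 = Mv₀ = (-11, -3)
w2 = Mw1 = (-31, -63)
w3 = Mw2 = (-251, -123)
w4 = Mw3 = (-871, -1383)
Ratio at component: -871 / -251 = 3.470

λ ≈ 3.470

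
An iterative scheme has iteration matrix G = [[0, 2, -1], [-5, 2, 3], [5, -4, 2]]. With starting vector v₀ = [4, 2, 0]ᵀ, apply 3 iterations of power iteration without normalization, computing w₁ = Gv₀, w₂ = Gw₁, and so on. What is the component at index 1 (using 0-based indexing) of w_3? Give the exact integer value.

w1 = Gv₀ = (4, -16, 12)
w2 = Gw1 = (-44, -16, 108)
w3 = Gw2 = (-140, 512, 60)
The requested component of w3 is 512.

512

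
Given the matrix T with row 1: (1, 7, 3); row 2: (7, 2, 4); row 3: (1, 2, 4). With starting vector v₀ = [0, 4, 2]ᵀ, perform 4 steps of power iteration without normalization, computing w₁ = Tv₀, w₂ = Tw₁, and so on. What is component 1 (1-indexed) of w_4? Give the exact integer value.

24890

w1 = Tv₀ = (1·0 + 7·4 + 3·2; 7·0 + 2·4 + 4·2; 1·0 + 2·4 + 4·2) = (34, 16, 16)
w2 = Tw1 = (1·34 + 7·16 + 3·16; 7·34 + 2·16 + 4·16; 1·34 + 2·16 + 4·16) = (194, 334, 130)
w3 = Tw2 = (2922, 2546, 1382)
w4 = Tw3 = (24890, 31074, 13542)
The requested component of w4 is 24890.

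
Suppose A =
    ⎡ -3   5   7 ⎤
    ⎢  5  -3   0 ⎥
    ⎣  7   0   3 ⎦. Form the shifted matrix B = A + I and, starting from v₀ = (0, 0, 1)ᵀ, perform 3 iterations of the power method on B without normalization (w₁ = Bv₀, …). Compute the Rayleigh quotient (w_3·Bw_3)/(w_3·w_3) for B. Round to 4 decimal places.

B = A + I has rows (-2, 5, 7); (5, -2, 0); (7, 0, 4)
w1 = Bv₀ = (7, 0, 4)
w2 = Bw1 = (14, 35, 65)
w3 = Bw2 = (602, 0, 358)
Bw3 = (1302, 3010, 5646)
w3·Bw3 = 2805072; w3·w3 = 490568; μ ≈ 2805072/490568 = 5.7180

μ ≈ 5.7180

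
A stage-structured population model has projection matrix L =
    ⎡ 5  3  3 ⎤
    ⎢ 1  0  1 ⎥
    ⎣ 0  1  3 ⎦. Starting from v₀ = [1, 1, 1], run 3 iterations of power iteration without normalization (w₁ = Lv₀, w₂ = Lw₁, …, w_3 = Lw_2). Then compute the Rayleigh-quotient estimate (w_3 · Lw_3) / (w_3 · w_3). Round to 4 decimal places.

w1 = Lv₀ = (11, 2, 4)
w2 = Lw1 = (73, 15, 14)
w3 = Lw2 = (452, 87, 57)
Lw3 = (2692, 509, 258)
w3·Lw3 = 452·2692 + 87·509 + 57·258 = 1275773; w3·w3 = 452·452 + 87·87 + 57·57 = 215122
λ ≈ 1275773/215122 = 5.9305

λ ≈ 5.9305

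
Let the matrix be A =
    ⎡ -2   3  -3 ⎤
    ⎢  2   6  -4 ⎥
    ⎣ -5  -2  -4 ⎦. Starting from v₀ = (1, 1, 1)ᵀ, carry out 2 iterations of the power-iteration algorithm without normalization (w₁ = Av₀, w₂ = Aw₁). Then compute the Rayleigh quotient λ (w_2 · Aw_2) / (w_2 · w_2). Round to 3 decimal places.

λ ≈ -1.011

w1 = Av₀ = ((-2)·1 + 3·1 + (-3)·1; 2·1 + 6·1 + (-4)·1; (-5)·1 + (-2)·1 + (-4)·1) = (-2, 4, -11)
w2 = Aw1 = ((-2)·(-2) + 3·4 + (-3)·(-11); 2·(-2) + 6·4 + (-4)·(-11); (-5)·(-2) + (-2)·4 + (-4)·(-11)) = (49, 64, 46)
Aw2 = (-44, 298, -557)
w2·Aw2 = 49·(-44) + 64·298 + 46·(-557) = -8706; w2·w2 = 49·49 + 64·64 + 46·46 = 8613
λ ≈ -8706/8613 = -1.011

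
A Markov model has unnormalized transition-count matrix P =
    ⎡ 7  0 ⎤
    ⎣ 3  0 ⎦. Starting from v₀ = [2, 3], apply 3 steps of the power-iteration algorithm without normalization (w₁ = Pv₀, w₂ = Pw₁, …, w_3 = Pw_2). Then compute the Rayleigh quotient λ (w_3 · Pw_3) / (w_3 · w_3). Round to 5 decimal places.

w1 = Pv₀ = (7·2 + 0·3; 3·2 + 0·3) = (14, 6)
w2 = Pw1 = (7·14 + 0·6; 3·14 + 0·6) = (98, 42)
w3 = Pw2 = (686, 294)
Pw3 = (4802, 2058)
w3·Pw3 = 686·4802 + 294·2058 = 3899224; w3·w3 = 686·686 + 294·294 = 557032
λ ≈ 3899224/557032 = 7.00000

λ ≈ 7.00000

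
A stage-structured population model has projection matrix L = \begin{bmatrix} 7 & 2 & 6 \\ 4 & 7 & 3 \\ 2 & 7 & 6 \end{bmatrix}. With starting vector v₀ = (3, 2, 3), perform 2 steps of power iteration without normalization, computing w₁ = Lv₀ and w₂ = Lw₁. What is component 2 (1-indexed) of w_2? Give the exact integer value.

531

w1 = Lv₀ = (7·3 + 2·2 + 6·3; 4·3 + 7·2 + 3·3; 2·3 + 7·2 + 6·3) = (43, 35, 38)
w2 = Lw1 = (7·43 + 2·35 + 6·38; 4·43 + 7·35 + 3·38; 2·43 + 7·35 + 6·38) = (599, 531, 559)
The requested component of w2 is 531.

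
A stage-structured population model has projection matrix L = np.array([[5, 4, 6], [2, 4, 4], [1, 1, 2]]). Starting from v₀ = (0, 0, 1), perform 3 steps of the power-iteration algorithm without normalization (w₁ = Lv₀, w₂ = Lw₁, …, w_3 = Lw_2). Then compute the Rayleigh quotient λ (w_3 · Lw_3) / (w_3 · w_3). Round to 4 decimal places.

8.8447

w1 = Lv₀ = (5·0 + 4·0 + 6·1; 2·0 + 4·0 + 4·1; 1·0 + 1·0 + 2·1) = (6, 4, 2)
w2 = Lw1 = (5·6 + 4·4 + 6·2; 2·6 + 4·4 + 4·2; 1·6 + 1·4 + 2·2) = (58, 36, 14)
w3 = Lw2 = (518, 316, 122)
Lw3 = (4586, 2788, 1078)
w3·Lw3 = 518·4586 + 316·2788 + 122·1078 = 3388072; w3·w3 = 518·518 + 316·316 + 122·122 = 383064
λ ≈ 3388072/383064 = 8.8447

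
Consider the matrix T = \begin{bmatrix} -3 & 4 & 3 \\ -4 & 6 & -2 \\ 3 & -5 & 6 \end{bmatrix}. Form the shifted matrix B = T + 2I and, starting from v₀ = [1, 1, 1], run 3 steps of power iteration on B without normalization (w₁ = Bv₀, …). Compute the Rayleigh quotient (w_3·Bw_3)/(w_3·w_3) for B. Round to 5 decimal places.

μ ≈ 11.42149

B = T + 2I has rows (-1, 4, 3); (-4, 8, -2); (3, -5, 8)
w1 = Bv₀ = (6, 2, 6)
w2 = Bw1 = (20, -20, 56)
w3 = Bw2 = (68, -352, 608)
Bw3 = (348, -4304, 6828)
w3·Bw3 = 5690096; w3·w3 = 498192; μ ≈ 5690096/498192 = 11.42149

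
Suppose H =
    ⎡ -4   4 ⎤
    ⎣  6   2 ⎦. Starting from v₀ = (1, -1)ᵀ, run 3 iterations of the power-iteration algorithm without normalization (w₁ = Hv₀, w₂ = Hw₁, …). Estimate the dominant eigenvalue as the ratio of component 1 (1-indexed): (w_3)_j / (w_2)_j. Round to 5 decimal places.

w1 = Hv₀ = ((-4)·1 + 4·(-1); 6·1 + 2·(-1)) = (-8, 4)
w2 = Hw1 = ((-4)·(-8) + 4·4; 6·(-8) + 2·4) = (48, -40)
w3 = Hw2 = (-352, 208)
Ratio at component: -352 / 48 = -7.33333

-7.33333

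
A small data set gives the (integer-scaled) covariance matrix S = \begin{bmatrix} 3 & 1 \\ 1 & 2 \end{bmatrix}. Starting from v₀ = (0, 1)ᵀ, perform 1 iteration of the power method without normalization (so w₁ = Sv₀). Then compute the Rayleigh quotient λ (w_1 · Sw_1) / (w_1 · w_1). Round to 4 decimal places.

w1 = Sv₀ = (3·0 + 1·1; 1·0 + 2·1) = (1, 2)
Sw1 = (5, 5)
w1·Sw1 = 1·5 + 2·5 = 15; w1·w1 = 1·1 + 2·2 = 5
λ ≈ 15/5 = 3.0000

3.0000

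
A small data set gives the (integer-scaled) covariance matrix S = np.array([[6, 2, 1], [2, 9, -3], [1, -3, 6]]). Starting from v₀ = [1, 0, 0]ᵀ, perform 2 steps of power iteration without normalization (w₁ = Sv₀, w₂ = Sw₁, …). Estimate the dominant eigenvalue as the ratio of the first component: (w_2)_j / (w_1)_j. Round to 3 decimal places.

λ ≈ 6.833

w1 = Sv₀ = (6·1 + 2·0 + 1·0; 2·1 + 9·0 + (-3)·0; 1·1 + (-3)·0 + 6·0) = (6, 2, 1)
w2 = Sw1 = (6·6 + 2·2 + 1·1; 2·6 + 9·2 + (-3)·1; 1·6 + (-3)·2 + 6·1) = (41, 27, 6)
Ratio at component: 41 / 6 = 6.833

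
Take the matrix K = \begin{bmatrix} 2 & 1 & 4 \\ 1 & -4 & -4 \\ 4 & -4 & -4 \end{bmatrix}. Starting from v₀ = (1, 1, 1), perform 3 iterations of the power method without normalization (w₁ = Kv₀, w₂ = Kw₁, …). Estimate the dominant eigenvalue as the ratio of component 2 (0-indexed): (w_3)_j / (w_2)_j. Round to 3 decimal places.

λ ≈ -7.333

w1 = Kv₀ = (7, -7, -4)
w2 = Kw1 = (-9, 51, 72)
w3 = Kw2 = (321, -501, -528)
Ratio at component: -528 / 72 = -7.333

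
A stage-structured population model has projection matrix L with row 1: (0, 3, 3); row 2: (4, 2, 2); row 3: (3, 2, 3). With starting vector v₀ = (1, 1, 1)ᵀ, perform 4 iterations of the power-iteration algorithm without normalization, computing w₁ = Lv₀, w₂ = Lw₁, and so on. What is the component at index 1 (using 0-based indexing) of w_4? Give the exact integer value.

w1 = Lv₀ = (0·1 + 3·1 + 3·1; 4·1 + 2·1 + 2·1; 3·1 + 2·1 + 3·1) = (6, 8, 8)
w2 = Lw1 = (0·6 + 3·8 + 3·8; 4·6 + 2·8 + 2·8; 3·6 + 2·8 + 3·8) = (48, 56, 58)
w3 = Lw2 = (342, 420, 430)
w4 = Lw3 = (2550, 3068, 3156)
The requested component of w4 is 3068.

3068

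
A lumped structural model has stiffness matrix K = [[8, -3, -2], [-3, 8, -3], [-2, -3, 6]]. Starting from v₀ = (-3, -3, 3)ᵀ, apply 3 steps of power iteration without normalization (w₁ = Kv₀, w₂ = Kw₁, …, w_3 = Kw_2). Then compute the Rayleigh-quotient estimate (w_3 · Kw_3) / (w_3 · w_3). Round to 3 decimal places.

w1 = Kv₀ = (8·(-3) + (-3)·(-3) + (-2)·3; (-3)·(-3) + 8·(-3) + (-3)·3; (-2)·(-3) + (-3)·(-3) + 6·3) = (-21, -24, 33)
w2 = Kw1 = (8·(-21) + (-3)·(-24) + (-2)·33; (-3)·(-21) + 8·(-24) + (-3)·33; (-2)·(-21) + (-3)·(-24) + 6·33) = (-162, -228, 312)
w3 = Kw2 = (-1236, -2274, 2880)
Kw3 = (-8826, -23124, 26574)
w3·Kw3 = (-1236)·(-8826) + (-2274)·(-23124) + 2880·26574 = 140026032; w3·w3 = (-1236)·(-1236) + (-2274)·(-2274) + 2880·2880 = 14993172
λ ≈ 140026032/14993172 = 9.339

9.339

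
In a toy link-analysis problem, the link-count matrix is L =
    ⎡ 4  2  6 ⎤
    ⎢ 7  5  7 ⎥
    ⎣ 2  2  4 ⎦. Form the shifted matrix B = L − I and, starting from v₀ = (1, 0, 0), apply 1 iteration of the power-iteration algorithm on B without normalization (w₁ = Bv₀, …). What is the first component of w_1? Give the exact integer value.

3

B = L − I has rows (3, 2, 6); (7, 4, 7); (2, 2, 3)
w1 = Bv₀ = (3·1 + 2·0 + 6·0; 7·1 + 4·0 + 7·0; 2·1 + 2·0 + 3·0) = (3, 7, 2)
Requested component of w1: 3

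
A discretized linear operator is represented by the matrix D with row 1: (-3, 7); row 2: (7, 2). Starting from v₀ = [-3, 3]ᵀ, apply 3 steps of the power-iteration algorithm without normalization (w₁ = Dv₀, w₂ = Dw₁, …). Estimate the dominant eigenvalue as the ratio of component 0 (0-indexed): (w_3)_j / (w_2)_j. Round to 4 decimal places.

-9.4615

w1 = Dv₀ = (30, -15)
w2 = Dw1 = (-195, 180)
w3 = Dw2 = (1845, -1005)
Ratio at component: 1845 / -195 = -9.4615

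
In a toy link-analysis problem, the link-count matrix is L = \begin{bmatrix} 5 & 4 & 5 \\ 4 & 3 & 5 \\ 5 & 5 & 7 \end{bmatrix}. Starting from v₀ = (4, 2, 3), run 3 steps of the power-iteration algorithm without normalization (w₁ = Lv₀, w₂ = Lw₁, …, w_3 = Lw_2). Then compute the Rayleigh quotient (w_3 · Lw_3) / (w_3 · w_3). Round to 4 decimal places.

λ ≈ 14.6254

w1 = Lv₀ = (5·4 + 4·2 + 5·3; 4·4 + 3·2 + 5·3; 5·4 + 5·2 + 7·3) = (43, 37, 51)
w2 = Lw1 = (5·43 + 4·37 + 5·51; 4·43 + 3·37 + 5·51; 5·43 + 5·37 + 7·51) = (618, 538, 757)
w3 = Lw2 = (9027, 7871, 11079)
Lw3 = (132014, 115116, 162043)
w3·Lw3 = 9027·132014 + 7871·115116 + 11079·162043 = 3893042811; w3·w3 = 9027·9027 + 7871·7871 + 11079·11079 = 266183611
λ ≈ 3893042811/266183611 = 14.6254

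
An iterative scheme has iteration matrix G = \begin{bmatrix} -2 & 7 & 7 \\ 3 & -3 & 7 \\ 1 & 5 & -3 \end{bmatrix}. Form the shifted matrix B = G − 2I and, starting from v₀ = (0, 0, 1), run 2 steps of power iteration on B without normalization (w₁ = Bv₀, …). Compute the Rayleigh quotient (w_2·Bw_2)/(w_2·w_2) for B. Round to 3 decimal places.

B = G − 2I has rows (-4, 7, 7); (3, -5, 7); (1, 5, -5)
w1 = Bv₀ = ((-4)·0 + 7·0 + 7·1; 3·0 + (-5)·0 + 7·1; 1·0 + 5·0 + (-5)·1) = (7, 7, -5)
w2 = Bw1 = ((-4)·7 + 7·7 + 7·(-5); 3·7 + (-5)·7 + 7·(-5); 1·7 + 5·7 + (-5)·(-5)) = (-14, -49, 67)
Bw2 = (182, 672, -594)
w2·Bw2 = -75274; w2·w2 = 7086; μ ≈ -75274/7086 = -10.623

μ ≈ -10.623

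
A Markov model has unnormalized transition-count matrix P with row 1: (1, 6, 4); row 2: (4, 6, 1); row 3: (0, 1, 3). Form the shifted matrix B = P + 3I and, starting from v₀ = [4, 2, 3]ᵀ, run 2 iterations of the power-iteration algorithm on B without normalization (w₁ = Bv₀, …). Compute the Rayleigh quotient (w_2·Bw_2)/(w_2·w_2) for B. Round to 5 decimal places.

B = P + 3I has rows (4, 6, 4); (4, 9, 1); (0, 1, 6)
w1 = Bv₀ = (4·4 + 6·2 + 4·3; 4·4 + 9·2 + 1·3; 0·4 + 1·2 + 6·3) = (40, 37, 20)
w2 = Bw1 = (4·40 + 6·37 + 4·20; 4·40 + 9·37 + 1·20; 0·40 + 1·37 + 6·20) = (462, 513, 157)
Bw2 = (5554, 6622, 1455)
w2·Bw2 = 6191469; w2·w2 = 501262; μ ≈ 6191469/501262 = 12.35176

μ ≈ 12.35176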